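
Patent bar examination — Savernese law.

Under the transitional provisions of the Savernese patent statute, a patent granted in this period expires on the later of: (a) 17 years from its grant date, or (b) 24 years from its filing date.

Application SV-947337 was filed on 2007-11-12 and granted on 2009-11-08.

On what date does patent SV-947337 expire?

November 12, 2031

(a) grant + 17 years → 8 November 2026.
(b) filing + 24 years → 12 November 2031.
Later of the two: 12 November 2031.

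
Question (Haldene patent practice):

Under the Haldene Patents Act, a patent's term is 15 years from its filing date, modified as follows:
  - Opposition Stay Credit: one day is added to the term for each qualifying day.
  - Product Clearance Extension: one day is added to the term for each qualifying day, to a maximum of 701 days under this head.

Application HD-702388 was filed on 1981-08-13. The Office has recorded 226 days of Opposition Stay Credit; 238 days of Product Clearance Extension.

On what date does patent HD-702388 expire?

1997-11-20

Base term: filing date + 15 years → 13 August 1996.
Opposition Stay Credit: +226 days → 27 March 1997.
Product Clearance Extension: 238 days (within the 701-day cap) → +238 days → 20 November 1997.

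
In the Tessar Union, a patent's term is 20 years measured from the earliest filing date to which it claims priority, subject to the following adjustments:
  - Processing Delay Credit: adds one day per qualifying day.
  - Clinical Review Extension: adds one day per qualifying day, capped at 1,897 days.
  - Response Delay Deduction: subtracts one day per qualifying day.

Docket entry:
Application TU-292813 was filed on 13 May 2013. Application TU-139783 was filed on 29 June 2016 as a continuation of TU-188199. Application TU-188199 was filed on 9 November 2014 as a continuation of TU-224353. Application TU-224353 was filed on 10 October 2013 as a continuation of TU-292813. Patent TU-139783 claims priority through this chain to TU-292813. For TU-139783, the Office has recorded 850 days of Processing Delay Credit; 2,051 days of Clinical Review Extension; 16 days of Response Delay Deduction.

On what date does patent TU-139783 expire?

Earliest priority filing: 13 May 2013.
Base term: 13 May 2013 + 20 years → 13 May 2033.
Processing Delay Credit: +850 days → 10 September 2035.
Clinical Review Extension: 2051 days claimed exceeds the 1897-day cap, so +1897 days → 19 November 2040.
Response Delay Deduction: −16 days → 3 November 2040.

November 3, 2040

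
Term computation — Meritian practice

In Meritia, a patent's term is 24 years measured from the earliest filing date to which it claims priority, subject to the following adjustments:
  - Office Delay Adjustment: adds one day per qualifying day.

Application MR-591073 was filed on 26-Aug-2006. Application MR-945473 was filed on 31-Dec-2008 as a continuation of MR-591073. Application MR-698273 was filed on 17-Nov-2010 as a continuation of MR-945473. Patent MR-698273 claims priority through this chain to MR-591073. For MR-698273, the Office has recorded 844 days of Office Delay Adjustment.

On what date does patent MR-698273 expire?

Earliest priority filing: 26 August 2006.
Base term: 26 August 2006 + 24 years → 26 August 2030.
Office Delay Adjustment: +844 days → 17 December 2032.

2032-12-17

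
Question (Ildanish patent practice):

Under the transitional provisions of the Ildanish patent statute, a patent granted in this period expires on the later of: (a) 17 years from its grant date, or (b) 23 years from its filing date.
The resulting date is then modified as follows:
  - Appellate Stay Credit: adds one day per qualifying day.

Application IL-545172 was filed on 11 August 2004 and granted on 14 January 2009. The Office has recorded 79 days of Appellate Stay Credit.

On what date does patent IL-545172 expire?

2027-10-29

(a) grant + 17 years → 14 January 2026.
(b) filing + 23 years → 11 August 2027.
Later of the two: 11 August 2027.
Appellate Stay Credit: +79 days → 29 October 2027.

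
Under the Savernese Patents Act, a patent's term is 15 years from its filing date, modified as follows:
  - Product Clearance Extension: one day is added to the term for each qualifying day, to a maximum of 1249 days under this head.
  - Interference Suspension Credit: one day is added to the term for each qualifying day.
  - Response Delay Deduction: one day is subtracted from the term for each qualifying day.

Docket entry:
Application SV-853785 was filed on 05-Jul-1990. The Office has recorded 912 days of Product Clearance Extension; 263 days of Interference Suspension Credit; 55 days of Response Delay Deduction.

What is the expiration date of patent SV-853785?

July 29, 2008

Base term: filing date + 15 years → 5 July 2005.
Product Clearance Extension: 912 days (within the 1249-day cap) → +912 days → 3 January 2008.
Interference Suspension Credit: +263 days → 22 September 2008.
Response Delay Deduction: −55 days → 29 July 2008.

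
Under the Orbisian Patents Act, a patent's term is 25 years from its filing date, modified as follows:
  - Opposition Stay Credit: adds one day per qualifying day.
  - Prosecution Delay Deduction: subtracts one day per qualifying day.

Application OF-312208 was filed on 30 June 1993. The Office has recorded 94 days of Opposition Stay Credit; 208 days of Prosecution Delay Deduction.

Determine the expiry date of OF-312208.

March 8, 2018

Base term: filing date + 25 years → 30 June 2018.
Opposition Stay Credit: +94 days → 2 October 2018.
Prosecution Delay Deduction: −208 days → 8 March 2018.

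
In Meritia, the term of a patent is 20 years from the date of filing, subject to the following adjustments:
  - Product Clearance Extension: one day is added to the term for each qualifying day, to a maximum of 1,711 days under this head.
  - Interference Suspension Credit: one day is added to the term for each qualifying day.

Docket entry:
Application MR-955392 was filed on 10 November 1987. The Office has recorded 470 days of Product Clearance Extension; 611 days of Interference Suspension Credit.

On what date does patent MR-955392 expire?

October 26, 2010

Base term: filing date + 20 years → 10 November 2007.
Product Clearance Extension: 470 days (within the 1711-day cap) → +470 days → 22 February 2009.
Interference Suspension Credit: +611 days → 26 October 2010.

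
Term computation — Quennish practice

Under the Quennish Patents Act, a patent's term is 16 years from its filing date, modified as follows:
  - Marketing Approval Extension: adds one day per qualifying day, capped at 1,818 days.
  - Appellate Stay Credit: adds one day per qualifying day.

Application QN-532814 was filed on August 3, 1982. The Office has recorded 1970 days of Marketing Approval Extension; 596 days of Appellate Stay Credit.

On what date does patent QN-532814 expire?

Base term: filing date + 16 years → 3 August 1998.
Marketing Approval Extension: 1970 days claimed exceeds the 1818-day cap, so +1818 days → 26 July 2003.
Appellate Stay Credit: +596 days → 13 March 2005.

March 13, 2005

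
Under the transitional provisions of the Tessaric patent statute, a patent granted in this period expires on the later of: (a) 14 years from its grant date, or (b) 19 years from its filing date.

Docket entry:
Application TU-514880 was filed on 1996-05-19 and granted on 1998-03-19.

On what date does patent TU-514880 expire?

May 19, 2015

(a) grant + 14 years → 19 March 2012.
(b) filing + 19 years → 19 May 2015.
Later of the two: 19 May 2015.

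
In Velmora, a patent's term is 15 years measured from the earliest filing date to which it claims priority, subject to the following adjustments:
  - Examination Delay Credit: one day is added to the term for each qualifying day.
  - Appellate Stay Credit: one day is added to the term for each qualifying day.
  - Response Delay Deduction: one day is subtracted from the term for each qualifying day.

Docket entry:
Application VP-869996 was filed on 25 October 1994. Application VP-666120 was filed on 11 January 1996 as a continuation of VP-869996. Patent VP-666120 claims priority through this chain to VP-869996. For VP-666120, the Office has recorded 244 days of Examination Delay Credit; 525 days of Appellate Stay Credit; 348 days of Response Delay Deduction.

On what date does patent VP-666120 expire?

Earliest priority filing: 25 October 1994.
Base term: 25 October 1994 + 15 years → 25 October 2009.
Examination Delay Credit: +244 days → 26 June 2010.
Appellate Stay Credit: +525 days → 3 December 2011.
Response Delay Deduction: −348 days → 20 December 2010.

2010-12-20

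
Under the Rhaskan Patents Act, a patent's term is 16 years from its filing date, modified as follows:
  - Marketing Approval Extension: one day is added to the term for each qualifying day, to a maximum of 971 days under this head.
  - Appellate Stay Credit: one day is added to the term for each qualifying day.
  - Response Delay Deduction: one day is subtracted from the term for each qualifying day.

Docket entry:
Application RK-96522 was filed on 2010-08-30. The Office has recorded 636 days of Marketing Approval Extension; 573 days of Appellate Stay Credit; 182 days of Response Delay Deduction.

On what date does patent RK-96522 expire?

June 22, 2029

Base term: filing date + 16 years → 30 August 2026.
Marketing Approval Extension: 636 days (within the 971-day cap) → +636 days → 27 May 2028.
Appellate Stay Credit: +573 days → 21 December 2029.
Response Delay Deduction: −182 days → 22 June 2029.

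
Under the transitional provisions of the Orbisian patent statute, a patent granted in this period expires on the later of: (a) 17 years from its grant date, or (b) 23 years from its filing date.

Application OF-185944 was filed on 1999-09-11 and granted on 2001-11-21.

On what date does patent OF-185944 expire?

(a) grant + 17 years → 21 November 2018.
(b) filing + 23 years → 11 September 2022.
Later of the two: 11 September 2022.

September 11, 2022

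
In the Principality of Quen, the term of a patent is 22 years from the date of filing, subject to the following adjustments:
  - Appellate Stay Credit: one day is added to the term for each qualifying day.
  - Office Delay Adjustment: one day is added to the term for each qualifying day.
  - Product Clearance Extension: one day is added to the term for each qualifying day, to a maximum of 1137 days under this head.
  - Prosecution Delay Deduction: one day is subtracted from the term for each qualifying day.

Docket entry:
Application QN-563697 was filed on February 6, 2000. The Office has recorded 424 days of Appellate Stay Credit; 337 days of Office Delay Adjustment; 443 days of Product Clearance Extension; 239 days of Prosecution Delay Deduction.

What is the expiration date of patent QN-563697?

September 28, 2024

Base term: filing date + 22 years → 6 February 2022.
Appellate Stay Credit: +424 days → 6 April 2023.
Office Delay Adjustment: +337 days → 8 March 2024.
Product Clearance Extension: 443 days (within the 1137-day cap) → +443 days → 25 May 2025.
Prosecution Delay Deduction: −239 days → 28 September 2024.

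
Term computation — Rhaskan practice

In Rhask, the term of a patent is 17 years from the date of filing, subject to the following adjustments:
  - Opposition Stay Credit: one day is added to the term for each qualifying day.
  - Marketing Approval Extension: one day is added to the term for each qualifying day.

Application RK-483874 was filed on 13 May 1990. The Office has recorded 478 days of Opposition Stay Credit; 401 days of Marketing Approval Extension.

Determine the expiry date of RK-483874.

Base term: filing date + 17 years → 13 May 2007.
Opposition Stay Credit: +478 days → 2 September 2008.
Marketing Approval Extension: +401 days → 8 October 2009.

2009-10-08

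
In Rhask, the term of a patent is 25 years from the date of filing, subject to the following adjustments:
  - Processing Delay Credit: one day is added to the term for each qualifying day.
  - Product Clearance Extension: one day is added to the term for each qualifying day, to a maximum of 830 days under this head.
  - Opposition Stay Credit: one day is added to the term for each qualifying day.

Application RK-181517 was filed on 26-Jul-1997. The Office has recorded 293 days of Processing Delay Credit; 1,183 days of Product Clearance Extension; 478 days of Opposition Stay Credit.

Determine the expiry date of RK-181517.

Base term: filing date + 25 years → 26 July 2022.
Processing Delay Credit: +293 days → 15 May 2023.
Product Clearance Extension: 1183 days claimed exceeds the 830-day cap, so +830 days → 22 August 2025.
Opposition Stay Credit: +478 days → 13 December 2026.

2026-12-13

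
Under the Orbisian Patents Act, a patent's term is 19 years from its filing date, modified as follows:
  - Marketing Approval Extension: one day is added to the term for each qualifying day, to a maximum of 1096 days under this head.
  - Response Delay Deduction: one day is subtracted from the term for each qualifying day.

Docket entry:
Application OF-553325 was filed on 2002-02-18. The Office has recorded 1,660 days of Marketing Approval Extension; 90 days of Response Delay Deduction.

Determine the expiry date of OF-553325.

2023-11-21

Base term: filing date + 19 years → 18 February 2021.
Marketing Approval Extension: 1660 days claimed exceeds the 1096-day cap, so +1096 days → 19 February 2024.
Response Delay Deduction: −90 days → 21 November 2023.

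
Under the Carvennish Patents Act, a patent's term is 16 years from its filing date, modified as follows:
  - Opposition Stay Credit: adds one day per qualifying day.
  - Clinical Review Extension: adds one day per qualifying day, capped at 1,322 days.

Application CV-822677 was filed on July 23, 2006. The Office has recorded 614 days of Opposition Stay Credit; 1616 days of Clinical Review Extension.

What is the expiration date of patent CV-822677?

2027-11-10

Base term: filing date + 16 years → 23 July 2022.
Opposition Stay Credit: +614 days → 28 March 2024.
Clinical Review Extension: 1616 days claimed exceeds the 1322-day cap, so +1322 days → 10 November 2027.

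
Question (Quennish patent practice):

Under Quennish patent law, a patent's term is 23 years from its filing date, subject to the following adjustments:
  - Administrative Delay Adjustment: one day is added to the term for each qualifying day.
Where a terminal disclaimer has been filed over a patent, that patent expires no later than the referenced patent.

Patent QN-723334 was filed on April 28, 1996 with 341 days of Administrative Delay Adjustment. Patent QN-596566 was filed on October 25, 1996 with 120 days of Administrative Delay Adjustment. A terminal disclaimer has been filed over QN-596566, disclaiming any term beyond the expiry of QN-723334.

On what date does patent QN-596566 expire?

Natural term of QN-596566:
  Base: filing + 23 years → 25 October 2019.
  Administrative Delay Adjustment: +120 days → 22 February 2020.
Expiry of referenced patent QN-723334:
  Base: filing + 23 years → 28 April 2019.
  Administrative Delay Adjustment: +341 days → 3 April 2020.
Terminal disclaimer: QN-596566 expires on the earlier of 22 February 2020 and 3 April 2020.

2020-02-22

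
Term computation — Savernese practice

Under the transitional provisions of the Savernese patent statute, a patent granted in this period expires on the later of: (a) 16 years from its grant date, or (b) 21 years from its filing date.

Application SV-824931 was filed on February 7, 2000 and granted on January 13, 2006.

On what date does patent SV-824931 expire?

2022-01-13

(a) grant + 16 years → 13 January 2022.
(b) filing + 21 years → 7 February 2021.
Later of the two: 13 January 2022.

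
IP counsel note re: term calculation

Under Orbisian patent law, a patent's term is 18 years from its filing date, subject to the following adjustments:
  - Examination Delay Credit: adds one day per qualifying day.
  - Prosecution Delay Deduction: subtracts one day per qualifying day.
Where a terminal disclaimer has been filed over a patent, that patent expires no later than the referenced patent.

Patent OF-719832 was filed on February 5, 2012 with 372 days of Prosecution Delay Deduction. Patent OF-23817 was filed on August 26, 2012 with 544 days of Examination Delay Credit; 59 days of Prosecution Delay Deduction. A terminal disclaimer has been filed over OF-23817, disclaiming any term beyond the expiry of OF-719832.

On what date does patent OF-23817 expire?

Natural term of OF-23817:
  Base: filing + 18 years → 26 August 2030.
  Examination Delay Credit: +544 days → 21 February 2032.
  Prosecution Delay Deduction: −59 days → 24 December 2031.
Expiry of referenced patent OF-719832:
  Base: filing + 18 years → 5 February 2030.
  Prosecution Delay Deduction: −372 days → 29 January 2029.
Terminal disclaimer: OF-23817 expires on the earlier of 24 December 2031 and 29 January 2029.

2029-01-29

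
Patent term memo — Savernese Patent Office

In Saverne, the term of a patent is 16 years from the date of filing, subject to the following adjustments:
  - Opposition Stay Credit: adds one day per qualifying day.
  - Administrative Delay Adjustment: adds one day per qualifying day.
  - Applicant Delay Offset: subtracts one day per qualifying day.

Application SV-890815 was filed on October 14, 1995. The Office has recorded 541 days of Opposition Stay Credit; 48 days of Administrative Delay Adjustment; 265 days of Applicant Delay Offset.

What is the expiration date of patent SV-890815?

Base term: filing date + 16 years → 14 October 2011.
Opposition Stay Credit: +541 days → 7 April 2013.
Administrative Delay Adjustment: +48 days → 25 May 2013.
Applicant Delay Offset: −265 days → 2 September 2012.

2012-09-02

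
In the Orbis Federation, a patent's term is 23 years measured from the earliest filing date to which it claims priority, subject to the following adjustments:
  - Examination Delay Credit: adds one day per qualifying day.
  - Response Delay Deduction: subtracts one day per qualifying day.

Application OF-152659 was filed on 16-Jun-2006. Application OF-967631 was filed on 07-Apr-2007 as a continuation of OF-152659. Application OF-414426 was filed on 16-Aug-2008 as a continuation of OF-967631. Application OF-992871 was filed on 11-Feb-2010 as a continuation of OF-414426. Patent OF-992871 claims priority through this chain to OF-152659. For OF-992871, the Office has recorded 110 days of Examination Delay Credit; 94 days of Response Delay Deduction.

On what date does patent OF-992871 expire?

Earliest priority filing: 16 June 2006.
Base term: 16 June 2006 + 23 years → 16 June 2029.
Examination Delay Credit: +110 days → 4 October 2029.
Response Delay Deduction: −94 days → 2 July 2029.

July 2, 2029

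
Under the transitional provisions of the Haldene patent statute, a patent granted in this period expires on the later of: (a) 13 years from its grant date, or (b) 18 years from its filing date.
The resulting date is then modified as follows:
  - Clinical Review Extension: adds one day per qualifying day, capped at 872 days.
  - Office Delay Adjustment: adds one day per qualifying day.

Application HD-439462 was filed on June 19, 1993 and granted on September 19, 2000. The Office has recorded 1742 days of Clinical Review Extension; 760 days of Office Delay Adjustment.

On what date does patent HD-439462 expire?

(a) grant + 13 years → 19 September 2013.
(b) filing + 18 years → 19 June 2011.
Later of the two: 19 September 2013.
Clinical Review Extension: 1742 days claimed exceeds the 872-day cap, so +872 days → 8 February 2016.
Office Delay Adjustment: +760 days → 9 March 2018.

March 9, 2018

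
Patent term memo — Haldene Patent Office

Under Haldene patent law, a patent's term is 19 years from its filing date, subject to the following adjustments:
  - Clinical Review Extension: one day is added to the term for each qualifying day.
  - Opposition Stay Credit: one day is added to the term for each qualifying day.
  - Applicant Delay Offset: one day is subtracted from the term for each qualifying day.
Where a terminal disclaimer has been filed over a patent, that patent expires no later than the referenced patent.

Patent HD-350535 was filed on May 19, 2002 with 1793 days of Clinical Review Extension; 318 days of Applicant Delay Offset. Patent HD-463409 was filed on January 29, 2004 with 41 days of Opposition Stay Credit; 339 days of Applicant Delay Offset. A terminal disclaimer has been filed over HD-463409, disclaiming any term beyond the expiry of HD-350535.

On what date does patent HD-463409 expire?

Natural term of HD-463409:
  Base: filing + 19 years → 29 January 2023.
  Opposition Stay Credit: +41 days → 11 March 2023.
  Applicant Delay Offset: −339 days → 6 April 2022.
Expiry of referenced patent HD-350535:
  Base: filing + 19 years → 19 May 2021.
  Clinical Review Extension: +1793 days → 16 April 2026.
  Applicant Delay Offset: −318 days → 2 June 2025.
Terminal disclaimer: HD-463409 expires on the earlier of 6 April 2022 and 2 June 2025.

2022-04-06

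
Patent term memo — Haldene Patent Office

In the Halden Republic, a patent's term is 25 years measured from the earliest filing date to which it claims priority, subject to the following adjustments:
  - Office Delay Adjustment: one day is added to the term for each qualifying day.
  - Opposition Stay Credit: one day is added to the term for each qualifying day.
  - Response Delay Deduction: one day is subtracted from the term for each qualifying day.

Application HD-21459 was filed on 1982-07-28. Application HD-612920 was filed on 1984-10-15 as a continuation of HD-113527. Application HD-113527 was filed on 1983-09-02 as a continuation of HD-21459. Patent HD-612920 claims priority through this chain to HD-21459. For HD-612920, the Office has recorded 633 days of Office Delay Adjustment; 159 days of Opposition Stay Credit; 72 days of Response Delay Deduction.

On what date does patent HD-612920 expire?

Earliest priority filing: 28 July 1982.
Base term: 28 July 1982 + 25 years → 28 July 2007.
Office Delay Adjustment: +633 days → 21 April 2009.
Opposition Stay Credit: +159 days → 27 September 2009.
Response Delay Deduction: −72 days → 17 July 2009.

2009-07-17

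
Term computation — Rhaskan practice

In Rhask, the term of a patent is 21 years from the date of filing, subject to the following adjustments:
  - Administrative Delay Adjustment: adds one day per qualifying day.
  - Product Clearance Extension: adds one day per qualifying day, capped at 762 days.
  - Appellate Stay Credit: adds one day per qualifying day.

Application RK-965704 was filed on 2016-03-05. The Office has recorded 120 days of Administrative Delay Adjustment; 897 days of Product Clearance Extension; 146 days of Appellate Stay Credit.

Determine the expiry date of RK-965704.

Base term: filing date + 21 years → 5 March 2037.
Administrative Delay Adjustment: +120 days → 3 July 2037.
Product Clearance Extension: 897 days claimed exceeds the 762-day cap, so +762 days → 4 August 2039.
Appellate Stay Credit: +146 days → 28 December 2039.

2039-12-28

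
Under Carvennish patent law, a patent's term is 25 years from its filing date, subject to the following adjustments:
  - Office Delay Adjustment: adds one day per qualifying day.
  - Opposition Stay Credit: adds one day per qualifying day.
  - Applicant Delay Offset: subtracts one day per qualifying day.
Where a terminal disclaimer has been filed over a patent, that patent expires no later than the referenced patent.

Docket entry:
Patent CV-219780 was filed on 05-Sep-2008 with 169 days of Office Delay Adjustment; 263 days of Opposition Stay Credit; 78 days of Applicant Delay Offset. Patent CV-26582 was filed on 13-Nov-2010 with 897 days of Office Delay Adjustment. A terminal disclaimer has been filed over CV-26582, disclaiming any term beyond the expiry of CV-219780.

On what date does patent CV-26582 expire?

Natural term of CV-26582:
  Base: filing + 25 years → 13 November 2035.
  Office Delay Adjustment: +897 days → 28 April 2038.
Expiry of referenced patent CV-219780:
  Base: filing + 25 years → 5 September 2033.
  Office Delay Adjustment: +169 days → 21 February 2034.
  Opposition Stay Credit: +263 days → 11 November 2034.
  Applicant Delay Offset: −78 days → 25 August 2034.
Terminal disclaimer: CV-26582 expires on the earlier of 28 April 2038 and 25 August 2034.

2034-08-25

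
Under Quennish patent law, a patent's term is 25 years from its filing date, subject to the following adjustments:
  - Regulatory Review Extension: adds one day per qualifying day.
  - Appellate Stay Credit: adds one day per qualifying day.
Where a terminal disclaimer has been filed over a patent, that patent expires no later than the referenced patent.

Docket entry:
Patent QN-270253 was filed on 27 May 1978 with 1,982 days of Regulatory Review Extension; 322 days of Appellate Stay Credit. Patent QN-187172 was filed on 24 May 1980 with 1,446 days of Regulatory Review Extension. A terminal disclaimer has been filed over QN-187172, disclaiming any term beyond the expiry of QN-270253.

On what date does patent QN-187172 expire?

May 9, 2009

Natural term of QN-187172:
  Base: filing + 25 years → 24 May 2005.
  Regulatory Review Extension: +1446 days → 9 May 2009.
Expiry of referenced patent QN-270253:
  Base: filing + 25 years → 27 May 2003.
  Regulatory Review Extension: +1982 days → 29 October 2008.
  Appellate Stay Credit: +322 days → 16 September 2009.
Terminal disclaimer: QN-187172 expires on the earlier of 9 May 2009 and 16 September 2009.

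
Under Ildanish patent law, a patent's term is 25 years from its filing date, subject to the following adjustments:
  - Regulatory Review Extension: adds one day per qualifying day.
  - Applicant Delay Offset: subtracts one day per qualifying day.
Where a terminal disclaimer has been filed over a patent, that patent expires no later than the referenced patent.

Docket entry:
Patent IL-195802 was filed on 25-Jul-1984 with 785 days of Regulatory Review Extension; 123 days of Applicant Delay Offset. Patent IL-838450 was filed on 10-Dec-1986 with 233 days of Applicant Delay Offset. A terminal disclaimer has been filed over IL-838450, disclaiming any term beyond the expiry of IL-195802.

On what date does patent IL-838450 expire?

Natural term of IL-838450:
  Base: filing + 25 years → 10 December 2011.
  Applicant Delay Offset: −233 days → 21 April 2011.
Expiry of referenced patent IL-195802:
  Base: filing + 25 years → 25 July 2009.
  Regulatory Review Extension: +785 days → 18 September 2011.
  Applicant Delay Offset: −123 days → 18 May 2011.
Terminal disclaimer: IL-838450 expires on the earlier of 21 April 2011 and 18 May 2011.

2011-04-21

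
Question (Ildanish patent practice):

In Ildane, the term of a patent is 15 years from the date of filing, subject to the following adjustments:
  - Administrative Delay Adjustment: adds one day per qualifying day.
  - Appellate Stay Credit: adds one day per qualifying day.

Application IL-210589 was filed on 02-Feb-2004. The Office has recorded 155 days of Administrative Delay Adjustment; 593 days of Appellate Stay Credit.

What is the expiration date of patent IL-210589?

Base term: filing date + 15 years → 2 February 2019.
Administrative Delay Adjustment: +155 days → 7 July 2019.
Appellate Stay Credit: +593 days → 19 February 2021.

February 19, 2021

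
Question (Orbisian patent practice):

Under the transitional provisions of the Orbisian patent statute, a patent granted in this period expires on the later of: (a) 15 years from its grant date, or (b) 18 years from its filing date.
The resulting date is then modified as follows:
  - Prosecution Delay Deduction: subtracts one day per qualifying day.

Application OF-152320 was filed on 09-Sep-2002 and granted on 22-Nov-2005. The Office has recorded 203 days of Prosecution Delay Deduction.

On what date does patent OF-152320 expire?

2020-05-03

(a) grant + 15 years → 22 November 2020.
(b) filing + 18 years → 9 September 2020.
Later of the two: 22 November 2020.
Prosecution Delay Deduction: −203 days → 3 May 2020.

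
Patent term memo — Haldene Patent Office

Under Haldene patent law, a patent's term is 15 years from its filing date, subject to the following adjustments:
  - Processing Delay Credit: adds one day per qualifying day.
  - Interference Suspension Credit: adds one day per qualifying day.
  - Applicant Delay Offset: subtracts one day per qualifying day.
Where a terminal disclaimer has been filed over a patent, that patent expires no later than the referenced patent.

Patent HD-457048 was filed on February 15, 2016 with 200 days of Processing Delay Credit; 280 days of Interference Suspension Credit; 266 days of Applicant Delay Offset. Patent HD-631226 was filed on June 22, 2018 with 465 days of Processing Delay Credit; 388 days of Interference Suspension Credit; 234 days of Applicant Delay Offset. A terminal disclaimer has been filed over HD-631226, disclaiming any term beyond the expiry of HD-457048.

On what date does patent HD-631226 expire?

Natural term of HD-631226:
  Base: filing + 15 years → 22 June 2033.
  Processing Delay Credit: +465 days → 30 September 2034.
  Interference Suspension Credit: +388 days → 23 October 2035.
  Applicant Delay Offset: −234 days → 3 March 2035.
Expiry of referenced patent HD-457048:
  Base: filing + 15 years → 15 February 2031.
  Processing Delay Credit: +200 days → 3 September 2031.
  Interference Suspension Credit: +280 days → 9 June 2032.
  Applicant Delay Offset: −266 days → 17 September 2031.
Terminal disclaimer: HD-631226 expires on the earlier of 3 March 2035 and 17 September 2031.

2031-09-17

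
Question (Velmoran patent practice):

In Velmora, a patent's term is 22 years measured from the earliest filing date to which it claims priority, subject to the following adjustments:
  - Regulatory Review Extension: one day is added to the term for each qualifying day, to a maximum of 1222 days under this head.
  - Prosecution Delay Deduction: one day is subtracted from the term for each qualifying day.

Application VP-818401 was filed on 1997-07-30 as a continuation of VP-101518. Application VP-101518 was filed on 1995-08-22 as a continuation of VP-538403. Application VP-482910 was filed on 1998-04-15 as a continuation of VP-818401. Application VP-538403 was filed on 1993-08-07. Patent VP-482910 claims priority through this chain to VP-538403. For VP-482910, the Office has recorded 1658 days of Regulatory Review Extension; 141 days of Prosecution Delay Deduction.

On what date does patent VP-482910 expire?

2018-07-23

Earliest priority filing: 7 August 1993.
Base term: 7 August 1993 + 22 years → 7 August 2015.
Regulatory Review Extension: 1658 days claimed exceeds the 1222-day cap, so +1222 days → 11 December 2018.
Prosecution Delay Deduction: −141 days → 23 July 2018.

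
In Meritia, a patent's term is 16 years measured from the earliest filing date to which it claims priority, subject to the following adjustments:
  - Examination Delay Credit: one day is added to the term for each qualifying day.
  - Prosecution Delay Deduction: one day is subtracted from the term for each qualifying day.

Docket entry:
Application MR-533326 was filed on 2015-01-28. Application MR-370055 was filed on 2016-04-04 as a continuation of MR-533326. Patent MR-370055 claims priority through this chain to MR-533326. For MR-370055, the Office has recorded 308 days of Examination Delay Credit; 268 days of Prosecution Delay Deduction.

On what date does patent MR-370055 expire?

March 9, 2031

Earliest priority filing: 28 January 2015.
Base term: 28 January 2015 + 16 years → 28 January 2031.
Examination Delay Credit: +308 days → 2 December 2031.
Prosecution Delay Deduction: −268 days → 9 March 2031.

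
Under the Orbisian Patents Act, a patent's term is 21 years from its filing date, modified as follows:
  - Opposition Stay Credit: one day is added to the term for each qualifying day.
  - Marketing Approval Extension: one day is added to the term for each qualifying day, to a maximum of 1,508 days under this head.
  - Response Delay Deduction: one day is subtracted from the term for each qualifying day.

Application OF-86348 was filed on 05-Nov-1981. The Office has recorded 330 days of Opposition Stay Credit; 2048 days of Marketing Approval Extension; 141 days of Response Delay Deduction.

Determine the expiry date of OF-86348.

June 29, 2007

Base term: filing date + 21 years → 5 November 2002.
Opposition Stay Credit: +330 days → 1 October 2003.
Marketing Approval Extension: 2048 days claimed exceeds the 1508-day cap, so +1508 days → 17 November 2007.
Response Delay Deduction: −141 days → 29 June 2007.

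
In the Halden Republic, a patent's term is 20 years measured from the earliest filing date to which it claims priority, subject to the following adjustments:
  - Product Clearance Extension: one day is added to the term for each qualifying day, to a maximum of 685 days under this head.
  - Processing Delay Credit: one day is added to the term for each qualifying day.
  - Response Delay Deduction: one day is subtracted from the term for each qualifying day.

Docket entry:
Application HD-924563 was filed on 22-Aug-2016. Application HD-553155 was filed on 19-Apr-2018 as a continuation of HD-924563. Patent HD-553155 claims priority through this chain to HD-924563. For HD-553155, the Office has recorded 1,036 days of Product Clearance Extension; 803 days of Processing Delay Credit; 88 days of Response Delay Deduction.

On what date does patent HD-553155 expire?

Earliest priority filing: 22 August 2016.
Base term: 22 August 2016 + 20 years → 22 August 2036.
Product Clearance Extension: 1036 days claimed exceeds the 685-day cap, so +685 days → 8 July 2038.
Processing Delay Credit: +803 days → 18 September 2040.
Response Delay Deduction: −88 days → 22 June 2040.

June 22, 2040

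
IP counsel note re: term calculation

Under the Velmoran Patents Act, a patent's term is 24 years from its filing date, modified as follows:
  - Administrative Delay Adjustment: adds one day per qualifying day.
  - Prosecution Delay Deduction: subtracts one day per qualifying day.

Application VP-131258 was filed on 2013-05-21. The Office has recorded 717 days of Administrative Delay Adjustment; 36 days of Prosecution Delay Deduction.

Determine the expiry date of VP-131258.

2039-04-02

Base term: filing date + 24 years → 21 May 2037.
Administrative Delay Adjustment: +717 days → 8 May 2039.
Prosecution Delay Deduction: −36 days → 2 April 2039.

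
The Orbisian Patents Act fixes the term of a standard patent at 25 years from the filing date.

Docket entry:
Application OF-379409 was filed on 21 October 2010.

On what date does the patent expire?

October 21, 2035

Filing date + 25 years → 21 October 2035.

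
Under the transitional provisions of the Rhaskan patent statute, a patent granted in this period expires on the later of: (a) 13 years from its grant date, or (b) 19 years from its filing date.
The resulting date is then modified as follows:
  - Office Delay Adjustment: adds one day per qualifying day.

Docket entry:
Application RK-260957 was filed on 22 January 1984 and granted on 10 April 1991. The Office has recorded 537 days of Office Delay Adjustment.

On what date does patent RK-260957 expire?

(a) grant + 13 years → 10 April 2004.
(b) filing + 19 years → 22 January 2003.
Later of the two: 10 April 2004.
Office Delay Adjustment: +537 days → 29 September 2005.

September 29, 2005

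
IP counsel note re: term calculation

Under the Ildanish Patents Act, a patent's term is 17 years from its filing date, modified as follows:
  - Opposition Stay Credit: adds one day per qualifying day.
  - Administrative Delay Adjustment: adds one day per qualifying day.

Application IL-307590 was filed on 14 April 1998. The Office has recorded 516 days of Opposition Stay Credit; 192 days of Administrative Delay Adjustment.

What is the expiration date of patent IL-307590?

March 22, 2017

Base term: filing date + 17 years → 14 April 2015.
Opposition Stay Credit: +516 days → 11 September 2016.
Administrative Delay Adjustment: +192 days → 22 March 2017.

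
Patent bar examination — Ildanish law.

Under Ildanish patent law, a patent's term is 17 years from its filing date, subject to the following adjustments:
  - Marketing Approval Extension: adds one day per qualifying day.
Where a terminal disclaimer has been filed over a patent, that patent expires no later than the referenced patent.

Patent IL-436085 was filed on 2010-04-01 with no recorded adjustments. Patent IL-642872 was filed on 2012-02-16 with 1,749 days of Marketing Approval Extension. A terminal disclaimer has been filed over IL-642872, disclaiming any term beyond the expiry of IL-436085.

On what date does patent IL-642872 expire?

Natural term of IL-642872:
  Base: filing + 17 years → 16 February 2029.
  Marketing Approval Extension: +1749 days → 1 December 2033.
Expiry of referenced patent IL-436085:
  Base: filing + 17 years → 1 April 2027.
Terminal disclaimer: IL-642872 expires on the earlier of 1 December 2033 and 1 April 2027.

April 1, 2027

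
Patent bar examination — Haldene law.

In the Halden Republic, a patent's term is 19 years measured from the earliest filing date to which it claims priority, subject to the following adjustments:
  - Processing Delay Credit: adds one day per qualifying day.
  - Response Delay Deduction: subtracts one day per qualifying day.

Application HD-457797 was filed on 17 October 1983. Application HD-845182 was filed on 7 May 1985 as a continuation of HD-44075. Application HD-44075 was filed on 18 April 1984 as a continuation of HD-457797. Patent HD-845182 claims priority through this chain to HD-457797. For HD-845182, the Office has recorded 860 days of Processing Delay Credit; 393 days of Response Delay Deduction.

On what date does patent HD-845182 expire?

Earliest priority filing: 17 October 1983.
Base term: 17 October 1983 + 19 years → 17 October 2002.
Processing Delay Credit: +860 days → 23 February 2005.
Response Delay Deduction: −393 days → 27 January 2004.

2004-01-27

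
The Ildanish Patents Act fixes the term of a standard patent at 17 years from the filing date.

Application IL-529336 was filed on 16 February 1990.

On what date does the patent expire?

February 16, 2007

Filing date + 17 years → 16 February 2007.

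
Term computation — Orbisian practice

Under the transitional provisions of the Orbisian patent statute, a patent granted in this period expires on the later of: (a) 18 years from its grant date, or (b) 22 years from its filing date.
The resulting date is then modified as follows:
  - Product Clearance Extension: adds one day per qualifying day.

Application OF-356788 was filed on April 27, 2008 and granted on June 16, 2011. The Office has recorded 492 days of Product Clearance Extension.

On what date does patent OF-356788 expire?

(a) grant + 18 years → 16 June 2029.
(b) filing + 22 years → 27 April 2030.
Later of the two: 27 April 2030.
Product Clearance Extension: +492 days → 1 September 2031.

September 1, 2031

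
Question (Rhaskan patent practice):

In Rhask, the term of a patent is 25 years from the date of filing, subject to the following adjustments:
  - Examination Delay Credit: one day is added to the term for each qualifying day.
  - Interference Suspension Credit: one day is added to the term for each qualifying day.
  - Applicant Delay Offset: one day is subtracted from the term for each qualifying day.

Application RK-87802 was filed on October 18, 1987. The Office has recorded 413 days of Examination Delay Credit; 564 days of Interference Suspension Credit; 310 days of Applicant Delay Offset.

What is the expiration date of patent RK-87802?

2014-08-16

Base term: filing date + 25 years → 18 October 2012.
Examination Delay Credit: +413 days → 5 December 2013.
Interference Suspension Credit: +564 days → 22 June 2015.
Applicant Delay Offset: −310 days → 16 August 2014.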